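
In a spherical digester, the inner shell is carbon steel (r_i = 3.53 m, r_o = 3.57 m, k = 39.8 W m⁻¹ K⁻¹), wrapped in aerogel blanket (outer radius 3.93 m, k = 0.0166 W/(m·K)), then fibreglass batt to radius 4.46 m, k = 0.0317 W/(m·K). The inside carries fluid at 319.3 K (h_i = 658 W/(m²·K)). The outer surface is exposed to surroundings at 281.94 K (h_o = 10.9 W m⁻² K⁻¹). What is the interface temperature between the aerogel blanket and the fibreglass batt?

T = 296.2 K

Series thermal resistances, inner to outer:
  R_conv,in = 1/(4πr²h) = 1/(4π·3.53²·658) = 9.705×10^-6 K/W
  R_carbon steel = (1/3.53 − 1/3.57)/(4πk) = 0.003174/(4π·39.8) = 6.346×10^-6 K/W
  R_aerogel blanket = (1/3.57 − 1/3.93)/(4πk) = 0.02566/(4π·0.0166) = 0.1230 K/W
  R_fibreglass batt = (1/3.93 − 1/4.46)/(4πk) = 0.03024/(4π·0.0317) = 0.07591 K/W
  R_conv,out = 1/(4πr²h) = 1/(4π·4.46²·10.9) = 3.670×10^-4 K/W
ΣR = 9.705×10^-6 + 6.346×10^-6 + 0.1230 + 0.07591 + 3.670×10^-4 = 0.1993 K/W
Q = ΔT/ΣR = (319.3 K − 281.94 K)/0.1993 = 187.5 W
From the inner boundary to the aerogel blanket/fibreglass batt interface, ΣR_partial = 0.1230 K/W.
T_interface = T_in − Q·ΣR_partial = 319.3 K − (187.5)(0.1230) = 296.2 K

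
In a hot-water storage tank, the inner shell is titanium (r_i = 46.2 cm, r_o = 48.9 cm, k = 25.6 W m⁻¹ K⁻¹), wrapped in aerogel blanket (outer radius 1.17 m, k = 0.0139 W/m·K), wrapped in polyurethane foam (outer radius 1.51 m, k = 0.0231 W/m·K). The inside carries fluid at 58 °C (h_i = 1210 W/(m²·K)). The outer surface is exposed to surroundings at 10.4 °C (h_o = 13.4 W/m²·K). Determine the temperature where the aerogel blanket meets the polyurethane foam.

Treat each layer as a resistance in series:
  R_conv,in = 1/(4πr²h) = 1/(4π·0.462²·1210) = 3.081×10^-4 K/W
  R_titanium = (1/0.462 − 1/0.489)/(4πk) = 0.1195/(4π·25.6) = 3.715×10^-4 K/W
  R_aerogel blanket = (1/0.489 − 1/1.17)/(4πk) = 1.190/(4π·0.0139) = 6.814 K/W
  R_polyurethane foam = (1/1.17 − 1/1.51)/(4πk) = 0.1924/(4π·0.0231) = 0.6630 K/W
  R_conv,out = 1/(4πr²h) = 1/(4π·1.51²·13.4) = 0.002605 K/W
ΣR = 3.081×10^-4 + 3.715×10^-4 + 6.814 + 0.6630 + 0.002605 = 7.480 K/W
Q = ΔT/ΣR = (58 °C − 10.4 °C)/7.480 = 6.364 W
From the inner boundary to the aerogel blanket/polyurethane foam interface, ΣR_partial = 6.815 K/W.
T_interface = T_in − Q·ΣR_partial = 58 °C − (6.364)(6.815) = 14.6 °C

T = 14.6 °C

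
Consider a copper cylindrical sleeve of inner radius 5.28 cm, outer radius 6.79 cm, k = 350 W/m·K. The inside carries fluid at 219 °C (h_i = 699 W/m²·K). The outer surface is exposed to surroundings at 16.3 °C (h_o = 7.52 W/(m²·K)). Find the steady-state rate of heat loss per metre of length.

Series thermal resistances, inner to outer:
  R'_conv,in = 1/(2πr h) = 1/(2π·0.0528·699) = 0.004312 m·K/W
  R'_copper = ln(0.0679/0.0528)/(2πk) = 0.2515/(2π·350) = 1.144×10^-4 m·K/W
  R'_conv,out = 1/(2πr h) = 1/(2π·0.0679·7.52) = 0.3117 m·K/W
ΣR = 0.004312 + 1.144×10^-4 + 0.3117 = 0.3161 m·K/W
Q' = ΔT/ΣR = (219 °C − 16.3 °C)/0.3161 = 641 W/m

Q' = 641 W/m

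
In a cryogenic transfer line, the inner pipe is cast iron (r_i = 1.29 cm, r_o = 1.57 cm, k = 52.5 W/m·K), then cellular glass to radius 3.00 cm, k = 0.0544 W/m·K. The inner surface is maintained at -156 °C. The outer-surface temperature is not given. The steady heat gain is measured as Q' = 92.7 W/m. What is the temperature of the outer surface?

Sum the resistances:
  R'_cast iron = ln(0.0157/0.0129)/(2πk) = 0.1964/(2π·52.5) = 5.955×10^-4 m·K/W
  R'_cellular glass = ln(0.0300/0.0157)/(2πk) = 0.6475/(2π·0.0544) = 1.894 m·K/W
ΣR = 1.895 m·K/W
ΔT = Q'·ΣR = 92.7 × 1.895 = 175.7 K
Heat flows inward, so T_out = T_in + ΔT = -156 + 175.7 = 19.7 °C

T_out = 19.7 °C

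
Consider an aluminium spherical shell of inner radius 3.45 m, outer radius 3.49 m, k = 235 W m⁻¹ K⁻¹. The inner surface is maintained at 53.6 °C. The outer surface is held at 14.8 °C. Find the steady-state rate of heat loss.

Q = 4πk·ΔT/(1/r₁ − 1/r₂) = 4π × 235 × 38.8 / (1/3.45 − 1/3.49) = 3.45×10^7 W

Q = 34500 kW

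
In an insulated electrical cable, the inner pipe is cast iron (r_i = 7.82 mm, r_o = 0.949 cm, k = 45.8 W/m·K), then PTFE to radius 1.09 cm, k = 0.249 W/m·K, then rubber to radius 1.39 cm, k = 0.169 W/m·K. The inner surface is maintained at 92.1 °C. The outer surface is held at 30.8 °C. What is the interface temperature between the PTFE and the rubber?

Resistance network (inner→outer):
  R'_cast iron = ln(0.00949/0.00782)/(2πk) = 0.1936/(2π·45.8) = 6.726×10^-4 m·K/W
  R'_PTFE = ln(0.0109/0.00949)/(2πk) = 0.1385/(2π·0.249) = 0.08854 m·K/W
  R'_rubber = ln(0.0139/0.0109)/(2πk) = 0.2431/(2π·0.169) = 0.2290 m·K/W
ΣR = 6.726×10^-4 + 0.08854 + 0.2290 = 0.3182 m·K/W
Q' = ΔT/ΣR = (92.1 °C − 30.8 °C)/0.3182 = 192.6 W/m
From the inner boundary to the PTFE/rubber interface, ΣR_partial = 0.08921 m·K/W.
T_interface = T_in − Q'·ΣR_partial = 92.1 °C − (192.6)(0.08921) = 74.9 °C

T = 74.9 °C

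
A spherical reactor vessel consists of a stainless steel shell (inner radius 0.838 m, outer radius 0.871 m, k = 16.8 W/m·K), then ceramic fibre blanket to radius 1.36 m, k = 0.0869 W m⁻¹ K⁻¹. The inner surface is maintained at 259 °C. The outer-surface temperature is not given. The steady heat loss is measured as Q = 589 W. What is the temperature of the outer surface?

T_out = 36.2 °C

Series resistances:
  R_stainless steel = (1/0.838 − 1/0.871)/(4πk) = 0.04521/(4π·16.8) = 2.142×10^-4 K/W
  R_ceramic fibre blanket = (1/0.871 − 1/1.36)/(4πk) = 0.4128/(4π·0.0869) = 0.3780 K/W
ΣR = 0.3782 K/W
ΔT = Q·ΣR = 589 × 0.3782 = 222.8 K
Heat flows outward, so T_out = T_in − ΔT = 259 − 222.8 = 36.2 °C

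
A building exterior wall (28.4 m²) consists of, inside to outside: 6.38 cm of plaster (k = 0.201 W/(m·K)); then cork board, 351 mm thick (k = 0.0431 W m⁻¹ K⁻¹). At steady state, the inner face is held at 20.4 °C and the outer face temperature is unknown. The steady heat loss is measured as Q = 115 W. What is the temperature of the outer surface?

T_out = -13.9 °C

Sum the resistances:
  R_plaster = L/(kA) = 0.0638/(0.201·28.4) = 0.01118 K/W
  R_cork board = L/(kA) = 0.351/(0.0431·28.4) = 0.2868 K/W
ΣR = 0.2979 K/W
ΔT = Q·ΣR = 115 × 0.2979 = 34.26 K
Heat flows outward, so T_out = T_in − ΔT = 20.4 − 34.26 = -13.9 °C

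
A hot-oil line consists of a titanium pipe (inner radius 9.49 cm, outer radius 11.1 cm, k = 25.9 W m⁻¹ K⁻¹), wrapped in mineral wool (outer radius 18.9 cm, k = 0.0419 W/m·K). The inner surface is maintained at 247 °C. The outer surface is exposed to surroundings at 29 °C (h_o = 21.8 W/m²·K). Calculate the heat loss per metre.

Treat each layer as a resistance in series:
  R'_titanium = ln(0.111/0.0949)/(2πk) = 0.1567/(2π·25.9) = 9.630×10^-4 m·K/W
  R'_mineral wool = ln(0.189/0.111)/(2πk) = 0.5322/(2π·0.0419) = 2.022 m·K/W
  R'_conv,out = 1/(2πr h) = 1/(2π·0.189·21.8) = 0.03863 m·K/W
ΣR = 9.630×10^-4 + 2.022 + 0.03863 = 2.062 m·K/W
Q' = ΔT/ΣR = (247 °C − 29 °C)/2.062 = 106 W/m

Q' = 106 W/m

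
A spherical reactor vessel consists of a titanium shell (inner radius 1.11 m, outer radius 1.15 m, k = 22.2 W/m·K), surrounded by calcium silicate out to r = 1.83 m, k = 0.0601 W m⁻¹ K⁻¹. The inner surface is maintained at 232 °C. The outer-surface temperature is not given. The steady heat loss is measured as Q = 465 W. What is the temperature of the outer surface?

T_out = 33.0 °C

Sum the resistances:
  R_titanium = (1/1.11 − 1/1.15)/(4πk) = 0.03134/(4π·22.2) = 1.123×10^-4 K/W
  R_calcium silicate = (1/1.15 − 1/1.83)/(4πk) = 0.3231/(4π·0.0601) = 0.4278 K/W
ΣR = 0.4279 K/W
ΔT = Q·ΣR = 465 × 0.4279 = 199.0 K
Heat flows outward, so T_out = T_in − ΔT = 232 − 199.0 = 33.0 °C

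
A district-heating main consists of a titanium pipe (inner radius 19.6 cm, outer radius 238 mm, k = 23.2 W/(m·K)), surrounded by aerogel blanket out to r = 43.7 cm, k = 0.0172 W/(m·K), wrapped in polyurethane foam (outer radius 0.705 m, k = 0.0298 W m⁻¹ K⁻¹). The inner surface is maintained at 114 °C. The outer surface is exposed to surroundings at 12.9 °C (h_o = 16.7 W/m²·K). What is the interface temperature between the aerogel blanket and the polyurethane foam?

T = 44.6 °C

Resistance network (inner→outer):
  R'_titanium = ln(0.238/0.196)/(2πk) = 0.1942/(2π·23.2) = 0.001332 m·K/W
  R'_aerogel blanket = ln(0.437/0.238)/(2πk) = 0.6077/(2π·0.0172) = 5.623 m·K/W
  R'_polyurethane foam = ln(0.705/0.437)/(2πk) = 0.4783/(2π·0.0298) = 2.554 m·K/W
  R'_conv,out = 1/(2πr h) = 1/(2π·0.705·16.7) = 0.01352 m·K/W
ΣR = 0.001332 + 5.623 + 2.554 + 0.01352 = 8.192 m·K/W
Q' = ΔT/ΣR = (114 °C − 12.9 °C)/8.192 = 12.34 W/m
From the inner boundary to the aerogel blanket/polyurethane foam interface, ΣR_partial = 5.624 m·K/W.
T_interface = T_in − Q'·ΣR_partial = 114 °C − (12.34)(5.624) = 44.6 °C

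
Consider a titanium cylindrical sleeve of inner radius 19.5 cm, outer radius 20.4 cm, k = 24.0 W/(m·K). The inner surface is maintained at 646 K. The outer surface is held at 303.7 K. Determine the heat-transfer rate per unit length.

Q' = 2πk·ΔT/ln(r₂/r₁) = 2π × 24.0 × 342.3 / ln(0.204/0.195) = 1.14×10^6 W/m

Q' = 1140 kW/m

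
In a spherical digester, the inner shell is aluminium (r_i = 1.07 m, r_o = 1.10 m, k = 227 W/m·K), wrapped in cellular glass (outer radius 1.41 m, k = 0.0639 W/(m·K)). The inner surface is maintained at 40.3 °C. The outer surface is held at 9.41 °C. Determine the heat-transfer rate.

Resistance network (inner→outer):
  R_aluminium = (1/1.07 − 1/1.10)/(4πk) = 0.02549/(4π·227) = 8.935×10^-6 K/W
  R_cellular glass = (1/1.10 − 1/1.41)/(4πk) = 0.1999/(4π·0.0639) = 0.2489 K/W
ΣR = 8.935×10^-6 + 0.2489 = 0.2489 K/W
Q = ΔT/ΣR = (40.3 °C − 9.41 °C)/0.2489 = 124 W

Q = 124 W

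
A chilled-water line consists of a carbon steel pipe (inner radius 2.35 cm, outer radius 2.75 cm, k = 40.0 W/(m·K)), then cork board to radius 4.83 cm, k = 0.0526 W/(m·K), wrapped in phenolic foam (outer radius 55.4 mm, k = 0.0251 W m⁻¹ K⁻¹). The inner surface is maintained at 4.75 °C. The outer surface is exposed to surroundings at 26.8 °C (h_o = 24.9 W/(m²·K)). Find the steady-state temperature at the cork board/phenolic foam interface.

Series thermal resistances, inner to outer:
  R'_carbon steel = ln(0.0275/0.0235)/(2πk) = 0.1572/(2π·40.0) = 6.254×10^-4 m·K/W
  R'_cork board = ln(0.0483/0.0275)/(2πk) = 0.5632/(2π·0.0526) = 1.704 m·K/W
  R'_phenolic foam = ln(0.0554/0.0483)/(2πk) = 0.1371/(2π·0.0251) = 0.8696 m·K/W
  R'_conv,out = 1/(2πr h) = 1/(2π·0.0554·24.9) = 0.1154 m·K/W
ΣR = 6.254×10^-4 + 1.704 + 0.8696 + 0.1154 = 2.690 m·K/W
Q' = ΔT/ΣR = (4.75 °C − 26.8 °C)/2.690 = -8.197 W/m
From the inner boundary to the cork board/phenolic foam interface, ΣR_partial = 1.705 m·K/W.
T_interface = T_in − Q'·ΣR_partial = 4.75 °C − (-8.197)(1.705) = 18.7 °C

T = 18.7 °C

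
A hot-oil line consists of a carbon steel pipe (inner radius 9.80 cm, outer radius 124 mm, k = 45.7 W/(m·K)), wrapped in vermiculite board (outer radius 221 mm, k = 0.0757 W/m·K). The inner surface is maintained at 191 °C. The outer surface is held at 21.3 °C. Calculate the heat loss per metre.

Resistance network (inner→outer):
  R'_carbon steel = ln(0.124/0.0980)/(2πk) = 0.2353/(2π·45.7) = 8.195×10^-4 m·K/W
  R'_vermiculite board = ln(0.221/0.124)/(2πk) = 0.5779/(2π·0.0757) = 1.215 m·K/W
ΣR = 8.195×10^-4 + 1.215 = 1.216 m·K/W
Q' = ΔT/ΣR = (191 °C − 21.3 °C)/1.216 = 140 W/m

Q' = 140 W/m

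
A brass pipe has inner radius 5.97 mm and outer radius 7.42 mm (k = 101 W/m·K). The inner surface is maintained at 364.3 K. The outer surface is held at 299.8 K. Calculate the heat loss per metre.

Q' = 2πk·ΔT/ln(r₂/r₁) = 2π × 101 × 64.5 / ln(0.00742/0.00597) = 1.88×10^5 W/m

Q' = 1.88×10^5 W/m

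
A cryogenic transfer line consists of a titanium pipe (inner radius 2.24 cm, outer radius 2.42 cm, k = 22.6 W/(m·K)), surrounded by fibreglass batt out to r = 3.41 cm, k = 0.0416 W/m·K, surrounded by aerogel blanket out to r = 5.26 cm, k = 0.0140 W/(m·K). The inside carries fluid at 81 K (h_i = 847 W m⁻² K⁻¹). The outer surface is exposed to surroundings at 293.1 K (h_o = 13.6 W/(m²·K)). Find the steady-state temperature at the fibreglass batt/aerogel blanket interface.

T = 124 K

Resistance network (inner→outer):
  R'_conv,in = 1/(2πr h) = 1/(2π·0.0224·847) = 0.008389 m·K/W
  R'_titanium = ln(0.0242/0.0224)/(2πk) = 0.07729/(2π·22.6) = 5.443×10^-4 m·K/W
  R'_fibreglass batt = ln(0.0341/0.0242)/(2πk) = 0.3429/(2π·0.0416) = 1.312 m·K/W
  R'_aerogel blanket = ln(0.0526/0.0341)/(2πk) = 0.4334/(2π·0.0140) = 4.927 m·K/W
  R'_conv,out = 1/(2πr h) = 1/(2π·0.0526·13.6) = 0.2225 m·K/W
ΣR = 0.008389 + 5.443×10^-4 + 1.312 + 4.927 + 0.2225 = 6.470 m·K/W
Q' = ΔT/ΣR = (81 K − 293.1 K)/6.470 = -32.78 W/m
From the inner boundary to the fibreglass batt/aerogel blanket interface, ΣR_partial = 1.321 m·K/W.
T_interface = T_in − Q'·ΣR_partial = 81 K − (-32.78)(1.321) = 124 K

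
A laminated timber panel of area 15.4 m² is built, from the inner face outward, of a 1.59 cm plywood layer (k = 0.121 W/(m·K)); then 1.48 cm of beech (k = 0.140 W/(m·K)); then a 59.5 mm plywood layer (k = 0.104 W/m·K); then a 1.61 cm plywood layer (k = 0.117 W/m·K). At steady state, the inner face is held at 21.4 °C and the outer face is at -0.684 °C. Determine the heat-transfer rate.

Series thermal resistances, inner to outer:
  R_plywood = L/(kA) = 0.0159/(0.121·15.4) = 0.008533 K/W
  R_beech = L/(kA) = 0.0148/(0.140·15.4) = 0.006865 K/W
  R_plywood = L/(kA) = 0.0595/(0.104·15.4) = 0.03715 K/W
  R_plywood = L/(kA) = 0.0161/(0.117·15.4) = 0.008936 K/W
ΣR = 0.008533 + 0.006865 + 0.03715 + 0.008936 = 0.06148 K/W
Q = ΔT/ΣR = (21.4 °C − -0.684 °C)/0.06148 = 359 W

Q = 359 W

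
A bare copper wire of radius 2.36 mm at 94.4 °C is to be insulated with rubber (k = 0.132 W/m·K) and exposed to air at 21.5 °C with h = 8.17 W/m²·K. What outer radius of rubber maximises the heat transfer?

r_cr = 1.62 cm

For a cylinder, r_cr = k_ins/h = 0.132/8.17 = 0.0162 m = 1.62 cm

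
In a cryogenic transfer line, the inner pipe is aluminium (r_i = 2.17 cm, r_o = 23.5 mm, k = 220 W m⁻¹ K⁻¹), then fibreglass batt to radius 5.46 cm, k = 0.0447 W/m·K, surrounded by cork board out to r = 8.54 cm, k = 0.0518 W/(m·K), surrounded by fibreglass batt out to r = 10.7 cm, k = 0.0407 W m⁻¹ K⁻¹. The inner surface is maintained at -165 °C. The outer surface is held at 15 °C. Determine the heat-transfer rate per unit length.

Resistance network (inner→outer):
  R'_aluminium = ln(0.0235/0.0217)/(2πk) = 0.07969/(2π·220) = 5.765×10^-5 m·K/W
  R'_fibreglass batt = ln(0.0546/0.0235)/(2πk) = 0.8430/(2π·0.0447) = 3.002 m·K/W
  R'_cork board = ln(0.0854/0.0546)/(2πk) = 0.4473/(2π·0.0518) = 1.374 m·K/W
  R'_fibreglass batt = ln(0.107/0.0854)/(2πk) = 0.2255/(2π·0.0407) = 0.8817 m·K/W
ΣR = 5.765×10^-5 + 3.002 + 1.374 + 0.8817 = 5.258 m·K/W
Q' = ΔT/ΣR = (-165 °C − 15 °C)/5.258 = -34.2 W/m
(Negative Q' ⇒ heat flows inward; heat gain = 34.2 W/m.)

Q' = 34.2 W/m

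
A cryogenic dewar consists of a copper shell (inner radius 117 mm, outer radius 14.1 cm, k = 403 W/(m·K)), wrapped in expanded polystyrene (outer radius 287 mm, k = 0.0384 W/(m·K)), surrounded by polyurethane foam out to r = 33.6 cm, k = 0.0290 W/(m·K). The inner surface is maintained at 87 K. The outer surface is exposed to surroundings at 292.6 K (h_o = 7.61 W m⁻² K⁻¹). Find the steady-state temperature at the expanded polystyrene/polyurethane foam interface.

T = 258.5 K

Series thermal resistances, inner to outer:
  R_copper = (1/0.117 − 1/0.141)/(4πk) = 1.455/(4π·403) = 2.873×10^-4 K/W
  R_expanded polystyrene = (1/0.141 − 1/0.287)/(4πk) = 3.608/(4π·0.0384) = 7.477 K/W
  R_polyurethane foam = (1/0.287 − 1/0.336)/(4πk) = 0.5081/(4π·0.0290) = 1.394 K/W
  R_conv,out = 1/(4πr²h) = 1/(4π·0.336²·7.61) = 0.09262 K/W
ΣR = 2.873×10^-4 + 7.477 + 1.394 + 0.09262 = 8.964 K/W
Q = ΔT/ΣR = (87 K − 292.6 K)/8.964 = -22.94 W
From the inner boundary to the expanded polystyrene/polyurethane foam interface, ΣR_partial = 7.477 K/W.
T_interface = T_in − Q·ΣR_partial = 87 K − (-22.94)(7.477) = 258.5 K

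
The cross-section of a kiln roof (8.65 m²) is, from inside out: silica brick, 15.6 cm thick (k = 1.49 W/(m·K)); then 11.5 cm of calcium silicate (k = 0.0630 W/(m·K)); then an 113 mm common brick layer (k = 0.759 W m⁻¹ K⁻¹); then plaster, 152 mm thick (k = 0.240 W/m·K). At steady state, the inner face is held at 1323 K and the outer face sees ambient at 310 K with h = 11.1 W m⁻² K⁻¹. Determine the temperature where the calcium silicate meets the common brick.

T = 625 K

Treat each layer as a resistance in series:
  R_silica brick = L/(kA) = 0.156/(1.49·8.65) = 0.01210 K/W
  R_calcium silicate = L/(kA) = 0.115/(0.0630·8.65) = 0.2110 K/W
  R_common brick = L/(kA) = 0.113/(0.759·8.65) = 0.01721 K/W
  R_plaster = L/(kA) = 0.152/(0.240·8.65) = 0.07322 K/W
  R_conv,out = 1/(hA) = 1/(11.1·8.65) = 0.01042 K/W
ΣR = 0.01210 + 0.2110 + 0.01721 + 0.07322 + 0.01042 = 0.3239 K/W
Q = ΔT/ΣR = (1323 K − 310 K)/0.3239 = 3128 W
From the inner boundary to the calcium silicate/common brick interface, ΣR_partial = 0.2231 K/W.
T_interface = T_in − Q·ΣR_partial = 1323 K − (3128)(0.2231) = 625 K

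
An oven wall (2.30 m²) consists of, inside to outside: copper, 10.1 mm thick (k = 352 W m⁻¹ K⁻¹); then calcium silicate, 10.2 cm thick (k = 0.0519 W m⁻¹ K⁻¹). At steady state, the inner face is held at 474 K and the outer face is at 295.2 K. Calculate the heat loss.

Treat each layer as a resistance in series:
  R_copper = L/(kA) = 0.0101/(352·2.30) = 1.248×10^-5 K/W
  R_calcium silicate = L/(kA) = 0.102/(0.0519·2.30) = 0.8545 K/W
ΣR = 1.248×10^-5 + 0.8545 = 0.8545 K/W
Q = ΔT/ΣR = (474 K − 295.2 K)/0.8545 = 209 W

Q = 209 W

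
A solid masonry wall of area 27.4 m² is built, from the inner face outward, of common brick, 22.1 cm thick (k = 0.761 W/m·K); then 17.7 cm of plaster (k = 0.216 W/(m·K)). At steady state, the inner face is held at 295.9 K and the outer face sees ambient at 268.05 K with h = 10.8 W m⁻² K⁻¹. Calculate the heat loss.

Q = 635 W

Resistance network (inner→outer):
  R_common brick = L/(kA) = 0.221/(0.761·27.4) = 0.01060 K/W
  R_plaster = L/(kA) = 0.177/(0.216·27.4) = 0.02991 K/W
  R_conv,out = 1/(hA) = 1/(10.8·27.4) = 0.003379 K/W
ΣR = 0.01060 + 0.02991 + 0.003379 = 0.04389 K/W
Q = ΔT/ΣR = (295.9 K − 268.05 K)/0.04389 = 635 W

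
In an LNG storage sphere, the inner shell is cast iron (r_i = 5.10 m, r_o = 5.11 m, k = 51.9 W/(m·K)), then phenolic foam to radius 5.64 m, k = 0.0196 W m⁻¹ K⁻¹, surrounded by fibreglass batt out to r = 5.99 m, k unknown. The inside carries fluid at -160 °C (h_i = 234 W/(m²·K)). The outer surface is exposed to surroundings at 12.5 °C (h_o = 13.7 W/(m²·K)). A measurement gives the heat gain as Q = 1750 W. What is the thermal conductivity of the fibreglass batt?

k = 0.0347 W/m·K

ΣR = ΔT/Q = |-160 − 12.5|/1750 = 0.09857 K/W
Known resistances:
  R_conv,in = 1/(4πr²h) = 1/(4π·5.10²·234) = 1.307×10^-5 K/W
  R_cast iron = (1/5.10 − 1/5.11)/(4πk) = 3.837×10^-4/(4π·51.9) = 5.883×10^-7 K/W
  R_phenolic foam = (1/5.11 − 1/5.64)/(4πk) = 0.01839/(4π·0.0196) = 0.07466 K/W
  R_conv,out = 1/(4πr²h) = 1/(4π·5.99²·13.7) = 1.619×10^-4 K/W
R_fibreglass batt = ΣR − ΣR_known = 0.09857 − 0.07484 = 0.02373 K/W
(1/r₁−1/r₂)/(4πk) = 0.02373 ⇒ k = 0.01036/(4π·0.02373) = 0.0347 W/m·K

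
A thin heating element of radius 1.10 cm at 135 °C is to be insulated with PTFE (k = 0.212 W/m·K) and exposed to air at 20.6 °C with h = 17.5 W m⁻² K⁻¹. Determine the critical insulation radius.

For a cylinder, r_cr = k_ins/h = 0.212/17.5 = 0.0121 m = 1.21 cm

r_cr = 1.21 cm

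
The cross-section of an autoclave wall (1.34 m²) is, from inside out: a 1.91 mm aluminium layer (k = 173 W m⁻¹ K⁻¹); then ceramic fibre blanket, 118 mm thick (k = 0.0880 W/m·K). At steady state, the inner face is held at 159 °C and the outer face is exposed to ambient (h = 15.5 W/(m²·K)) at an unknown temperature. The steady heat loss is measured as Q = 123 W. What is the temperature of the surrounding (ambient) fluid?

Series resistances:
  R_aluminium = L/(kA) = 0.00191/(173·1.34) = 8.239×10^-6 K/W
  R_ceramic fibre blanket = L/(kA) = 0.118/(0.0880·1.34) = 1.001 K/W
  R_conv,out = 1/(hA) = 1/(15.5·1.34) = 0.04815 K/W
ΣR = 1.049 K/W
ΔT = Q·ΣR = 123 × 1.049 = 129.0 K
Heat flows outward, so T_out = T_in − ΔT = 159 − 129.0 = 30.0 °C

T_out = 30.0 °C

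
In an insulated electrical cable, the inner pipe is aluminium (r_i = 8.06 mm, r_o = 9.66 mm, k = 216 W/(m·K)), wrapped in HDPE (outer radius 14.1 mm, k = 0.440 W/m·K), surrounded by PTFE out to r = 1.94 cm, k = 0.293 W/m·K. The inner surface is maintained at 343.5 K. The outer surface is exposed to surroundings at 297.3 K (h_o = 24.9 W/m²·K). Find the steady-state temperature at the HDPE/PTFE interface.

T = 333.6 K

Series thermal resistances, inner to outer:
  R'_aluminium = ln(0.00966/0.00806)/(2πk) = 0.1811/(2π·216) = 1.334×10^-4 m·K/W
  R'_HDPE = ln(0.0141/0.00966)/(2πk) = 0.3782/(2π·0.440) = 0.1368 m·K/W
  R'_PTFE = ln(0.0194/0.0141)/(2πk) = 0.3191/(2π·0.293) = 0.1733 m·K/W
  R'_conv,out = 1/(2πr h) = 1/(2π·0.0194·24.9) = 0.3295 m·K/W
ΣR = 1.334×10^-4 + 0.1368 + 0.1733 + 0.3295 = 0.6397 m·K/W
Q' = ΔT/ΣR = (343.5 K − 297.3 K)/0.6397 = 72.22 W/m
From the inner boundary to the HDPE/PTFE interface, ΣR_partial = 0.1369 m·K/W.
T_interface = T_in − Q'·ΣR_partial = 343.5 K − (72.22)(0.1369) = 333.6 K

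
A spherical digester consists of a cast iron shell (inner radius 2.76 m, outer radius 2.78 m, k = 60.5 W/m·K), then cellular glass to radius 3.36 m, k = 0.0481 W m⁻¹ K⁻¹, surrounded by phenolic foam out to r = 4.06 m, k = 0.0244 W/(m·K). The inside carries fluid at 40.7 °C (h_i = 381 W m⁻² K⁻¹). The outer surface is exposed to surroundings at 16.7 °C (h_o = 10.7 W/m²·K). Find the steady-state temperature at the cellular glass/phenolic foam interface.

T = 31.6 °C

Resistance network (inner→outer):
  R_conv,in = 1/(4πr²h) = 1/(4π·2.76²·381) = 2.742×10^-5 K/W
  R_cast iron = (1/2.76 − 1/2.78)/(4πk) = 0.002607/(4π·60.5) = 3.429×10^-6 K/W
  R_cellular glass = (1/2.78 − 1/3.36)/(4πk) = 0.06209/(4π·0.0481) = 0.1027 K/W
  R_phenolic foam = (1/3.36 − 1/4.06)/(4πk) = 0.05131/(4π·0.0244) = 0.1674 K/W
  R_conv,out = 1/(4πr²h) = 1/(4π·4.06²·10.7) = 4.512×10^-4 K/W
ΣR = 2.742×10^-5 + 3.429×10^-6 + 0.1027 + 0.1674 + 4.512×10^-4 = 0.2706 K/W
Q = ΔT/ΣR = (40.7 °C − 16.7 °C)/0.2706 = 88.69 W
From the inner boundary to the cellular glass/phenolic foam interface, ΣR_partial = 0.1027 K/W.
T_interface = T_in − Q·ΣR_partial = 40.7 °C − (88.69)(0.1027) = 31.6 °C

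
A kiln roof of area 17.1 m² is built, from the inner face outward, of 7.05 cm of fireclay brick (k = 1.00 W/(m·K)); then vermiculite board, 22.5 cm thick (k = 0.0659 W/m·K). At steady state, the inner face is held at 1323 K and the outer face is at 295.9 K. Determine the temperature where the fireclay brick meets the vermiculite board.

Resistance network (inner→outer):
  R_fireclay brick = L/(kA) = 0.0705/(1.00·17.1) = 0.004123 K/W
  R_vermiculite board = L/(kA) = 0.225/(0.0659·17.1) = 0.1997 K/W
ΣR = 0.004123 + 0.1997 = 0.2038 K/W
Q = ΔT/ΣR = (1323 K − 295.9 K)/0.2038 = 5040 W
From the inner boundary to the fireclay brick/vermiculite board interface, ΣR_partial = 0.004123 K/W.
T_interface = T_in − Q·ΣR_partial = 1323 K − (5040)(0.004123) = 1302 K

T = 1302 K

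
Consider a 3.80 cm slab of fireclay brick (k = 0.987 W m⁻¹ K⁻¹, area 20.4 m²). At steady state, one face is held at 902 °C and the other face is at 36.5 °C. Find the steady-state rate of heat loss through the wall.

Q = kA·ΔT/L = 0.987 × 20.4 × |902 °C − 36.5 °C| / 0.0380 = 4.59×10^5 W

Q = 459 kW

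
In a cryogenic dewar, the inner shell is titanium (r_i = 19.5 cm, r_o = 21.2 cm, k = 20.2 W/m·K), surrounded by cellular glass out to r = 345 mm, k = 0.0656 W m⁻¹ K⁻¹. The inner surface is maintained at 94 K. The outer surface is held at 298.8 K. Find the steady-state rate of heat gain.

Q = 92.8 W

Series thermal resistances, inner to outer:
  R_titanium = (1/0.195 − 1/0.212)/(4πk) = 0.4112/(4π·20.2) = 0.001620 K/W
  R_cellular glass = (1/0.212 − 1/0.345)/(4πk) = 1.818/(4π·0.0656) = 2.206 K/W
ΣR = 0.001620 + 2.206 = 2.208 K/W
Q = ΔT/ΣR = (94 K − 298.8 K)/2.208 = -92.8 W
(Negative Q ⇒ heat flows inward; heat gain = 92.8 W.)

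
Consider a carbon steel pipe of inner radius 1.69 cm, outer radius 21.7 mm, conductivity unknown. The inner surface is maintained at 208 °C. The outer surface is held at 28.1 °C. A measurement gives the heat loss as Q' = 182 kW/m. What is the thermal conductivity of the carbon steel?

k = 40.3 W/m·K

ΣR = ΔT/Q' = |208 − 28.1|/1.82×10^5 = 9.885×10^-4 m·K/W
ln(r₂/r₁)/(2πk) = 9.885×10^-4 ⇒ k = 0.2500/(2π·9.885×10^-4) = 40.3 W/m·K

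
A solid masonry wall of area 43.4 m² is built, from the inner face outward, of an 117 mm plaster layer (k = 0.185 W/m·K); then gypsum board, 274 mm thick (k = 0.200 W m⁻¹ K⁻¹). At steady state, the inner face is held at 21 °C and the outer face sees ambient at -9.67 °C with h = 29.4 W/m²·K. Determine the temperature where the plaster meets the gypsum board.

T = 11.5 °C

Series thermal resistances, inner to outer:
  R_plaster = L/(kA) = 0.117/(0.185·43.4) = 0.01457 K/W
  R_gypsum board = L/(kA) = 0.274/(0.200·43.4) = 0.03157 K/W
  R_conv,out = 1/(hA) = 1/(29.4·43.4) = 7.837×10^-4 K/W
ΣR = 0.01457 + 0.03157 + 7.837×10^-4 = 0.04692 K/W
Q = ΔT/ΣR = (21 °C − -9.67 °C)/0.04692 = 653.7 W
From the inner boundary to the plaster/gypsum board interface, ΣR_partial = 0.01457 K/W.
T_interface = T_in − Q·ΣR_partial = 21 °C − (653.7)(0.01457) = 11.5 °C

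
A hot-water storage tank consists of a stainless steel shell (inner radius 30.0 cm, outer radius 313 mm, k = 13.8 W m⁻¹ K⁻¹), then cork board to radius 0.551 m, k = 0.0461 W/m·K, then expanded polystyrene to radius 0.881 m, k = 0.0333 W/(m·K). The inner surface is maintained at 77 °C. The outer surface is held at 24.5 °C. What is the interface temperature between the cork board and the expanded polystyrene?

Series thermal resistances, inner to outer:
  R_stainless steel = (1/0.300 − 1/0.313)/(4πk) = 0.1384/(4π·13.8) = 7.983×10^-4 K/W
  R_cork board = (1/0.313 − 1/0.551)/(4πk) = 1.380/(4π·0.0461) = 2.382 K/W
  R_expanded polystyrene = (1/0.551 − 1/0.881)/(4πk) = 0.6798/(4π·0.0333) = 1.625 K/W
ΣR = 7.983×10^-4 + 2.382 + 1.625 = 4.008 K/W
Q = ΔT/ΣR = (77 °C − 24.5 °C)/4.008 = 13.10 W
From the inner boundary to the cork board/expanded polystyrene interface, ΣR_partial = 2.383 K/W.
T_interface = T_in − Q·ΣR_partial = 77 °C − (13.10)(2.383) = 45.8 °C

T = 45.8 °C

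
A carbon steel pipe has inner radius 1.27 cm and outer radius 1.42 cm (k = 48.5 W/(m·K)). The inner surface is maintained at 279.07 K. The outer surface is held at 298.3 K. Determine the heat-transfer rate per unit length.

Q' = 2πk·ΔT/ln(r₂/r₁) = 2π × 48.5 × 19.23 / ln(0.0142/0.0127) = 52500 W/m

Q' = 52.5 kW/m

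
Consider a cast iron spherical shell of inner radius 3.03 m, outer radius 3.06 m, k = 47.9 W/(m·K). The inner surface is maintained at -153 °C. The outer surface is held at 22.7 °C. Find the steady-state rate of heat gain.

Q = 32700 kW

Q = 4πk·ΔT/(1/r₁ − 1/r₂) = 4π × 47.9 × 175.7 / (1/3.03 − 1/3.06) = 3.27×10^7 W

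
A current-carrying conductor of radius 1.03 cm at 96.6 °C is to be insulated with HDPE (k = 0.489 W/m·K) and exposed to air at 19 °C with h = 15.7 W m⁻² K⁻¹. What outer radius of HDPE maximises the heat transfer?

r_cr = 3.11 cm

For a cylinder, r_cr = k_ins/h = 0.489/15.7 = 0.0311 m = 3.11 cm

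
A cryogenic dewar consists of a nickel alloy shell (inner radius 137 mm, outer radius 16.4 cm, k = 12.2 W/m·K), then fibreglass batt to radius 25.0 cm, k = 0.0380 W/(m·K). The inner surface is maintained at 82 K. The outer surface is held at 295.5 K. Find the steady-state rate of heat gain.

Treat each layer as a resistance in series:
  R_nickel alloy = (1/0.137 − 1/0.164)/(4πk) = 1.202/(4π·12.2) = 0.007838 K/W
  R_fibreglass batt = (1/0.164 − 1/0.250)/(4πk) = 2.098/(4π·0.0380) = 4.393 K/W
ΣR = 0.007838 + 4.393 = 4.401 K/W
Q = ΔT/ΣR = (82 K − 295.5 K)/4.401 = -48.5 W
(Negative Q ⇒ heat flows inward; heat gain = 48.5 W.)

Q = 48.5 W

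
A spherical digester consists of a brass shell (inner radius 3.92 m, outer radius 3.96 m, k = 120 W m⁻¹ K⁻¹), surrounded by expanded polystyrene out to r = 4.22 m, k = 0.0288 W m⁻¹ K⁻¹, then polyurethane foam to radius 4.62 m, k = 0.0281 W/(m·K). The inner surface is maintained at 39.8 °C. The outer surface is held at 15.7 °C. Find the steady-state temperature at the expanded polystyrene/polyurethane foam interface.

Resistance network (inner→outer):
  R_brass = (1/3.92 − 1/3.96)/(4πk) = 0.002577/(4π·120) = 1.709×10^-6 K/W
  R_expanded polystyrene = (1/3.96 − 1/4.22)/(4πk) = 0.01556/(4π·0.0288) = 0.04299 K/W
  R_polyurethane foam = (1/4.22 − 1/4.62)/(4πk) = 0.02052/(4π·0.0281) = 0.05810 K/W
ΣR = 1.709×10^-6 + 0.04299 + 0.05810 = 0.1011 K/W
Q = ΔT/ΣR = (39.8 °C − 15.7 °C)/0.1011 = 238.4 W
From the inner boundary to the expanded polystyrene/polyurethane foam interface, ΣR_partial = 0.04299 K/W.
T_interface = T_in − Q·ΣR_partial = 39.8 °C − (238.4)(0.04299) = 29.6 °C

T = 29.6 °C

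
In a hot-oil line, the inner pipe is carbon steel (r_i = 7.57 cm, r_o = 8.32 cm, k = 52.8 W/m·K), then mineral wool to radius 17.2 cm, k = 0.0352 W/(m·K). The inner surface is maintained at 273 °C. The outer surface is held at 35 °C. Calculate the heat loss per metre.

Q' = 72.5 W/m

Resistance network (inner→outer):
  R'_carbon steel = ln(0.0832/0.0757)/(2πk) = 0.09447/(2π·52.8) = 2.848×10^-4 m·K/W
  R'_mineral wool = ln(0.172/0.0832)/(2πk) = 0.7262/(2π·0.0352) = 3.284 m·K/W
ΣR = 2.848×10^-4 + 3.284 = 3.284 m·K/W
Q' = ΔT/ΣR = (273 °C − 35 °C)/3.284 = 72.5 W/m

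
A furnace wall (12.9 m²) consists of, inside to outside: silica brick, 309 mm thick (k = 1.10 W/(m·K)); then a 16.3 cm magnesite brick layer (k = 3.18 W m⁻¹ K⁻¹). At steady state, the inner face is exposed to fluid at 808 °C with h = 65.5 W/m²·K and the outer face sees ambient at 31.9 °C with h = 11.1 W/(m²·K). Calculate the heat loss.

Q = 22.9 kW

Resistance network (inner→outer):
  R_conv,in = 1/(hA) = 1/(65.5·12.9) = 0.001184 K/W
  R_silica brick = L/(kA) = 0.309/(1.10·12.9) = 0.02178 K/W
  R_magnesite brick = L/(kA) = 0.163/(3.18·12.9) = 0.003973 K/W
  R_conv,out = 1/(hA) = 1/(11.1·12.9) = 0.006984 K/W
ΣR = 0.001184 + 0.02178 + 0.003973 + 0.006984 = 0.03392 K/W
Q = ΔT/ΣR = (808 °C − 31.9 °C)/0.03392 = 22900 W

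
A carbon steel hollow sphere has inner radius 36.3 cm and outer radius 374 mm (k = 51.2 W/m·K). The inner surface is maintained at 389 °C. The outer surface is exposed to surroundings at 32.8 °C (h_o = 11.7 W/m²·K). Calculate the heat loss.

Resistance network (inner→outer):
  R_carbon steel = (1/0.363 − 1/0.374)/(4πk) = 0.08102/(4π·51.2) = 1.259×10^-4 K/W
  R_conv,out = 1/(4πr²h) = 1/(4π·0.374²·11.7) = 0.04863 K/W
ΣR = 1.259×10^-4 + 0.04863 = 0.04876 K/W
Q = ΔT/ΣR = (389 °C − 32.8 °C)/0.04876 = 7310 W

Q = 7.31 kW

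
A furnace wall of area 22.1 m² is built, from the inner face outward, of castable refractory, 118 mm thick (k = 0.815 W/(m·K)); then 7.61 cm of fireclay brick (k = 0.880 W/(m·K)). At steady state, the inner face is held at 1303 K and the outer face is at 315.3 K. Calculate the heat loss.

Q = 94.4 kW

Resistance network (inner→outer):
  R_castable refractory = L/(kA) = 0.118/(0.815·22.1) = 0.006551 K/W
  R_fireclay brick = L/(kA) = 0.0761/(0.880·22.1) = 0.003913 K/W
ΣR = 0.006551 + 0.003913 = 0.01046 K/W
Q = ΔT/ΣR = (1303 K − 315.3 K)/0.01046 = 94400 W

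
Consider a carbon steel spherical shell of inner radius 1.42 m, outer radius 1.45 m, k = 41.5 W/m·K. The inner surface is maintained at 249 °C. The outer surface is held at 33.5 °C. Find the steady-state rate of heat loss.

Q = 7710 kW

Q = 4πk·ΔT/(1/r₁ − 1/r₂) = 4π × 41.5 × 215.5 / (1/1.42 − 1/1.45) = 7.71×10^6 W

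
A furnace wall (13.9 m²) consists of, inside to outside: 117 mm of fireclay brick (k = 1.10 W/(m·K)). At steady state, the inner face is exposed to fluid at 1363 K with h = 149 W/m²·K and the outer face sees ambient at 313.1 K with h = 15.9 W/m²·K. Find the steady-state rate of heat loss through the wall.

Q = 82900 W

Resistance network (inner→outer):
  R_conv,in = 1/(hA) = 1/(149·13.9) = 4.828×10^-4 K/W
  R_fireclay brick = L/(kA) = 0.117/(1.10·13.9) = 0.007652 K/W
  R_conv,out = 1/(hA) = 1/(15.9·13.9) = 0.004525 K/W
ΣR = 4.828×10^-4 + 0.007652 + 0.004525 = 0.01266 K/W
Q = ΔT/ΣR = (1363 K − 313.1 K)/0.01266 = 82900 W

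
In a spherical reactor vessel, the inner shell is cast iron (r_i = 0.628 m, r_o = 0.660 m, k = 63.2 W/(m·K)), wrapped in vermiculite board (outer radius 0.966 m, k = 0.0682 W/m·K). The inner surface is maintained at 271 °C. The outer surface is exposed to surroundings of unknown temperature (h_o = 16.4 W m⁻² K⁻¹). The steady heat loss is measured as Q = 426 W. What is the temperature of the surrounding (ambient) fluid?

T_out = 30.2 °C

Series resistances:
  R_cast iron = (1/0.628 − 1/0.660)/(4πk) = 0.07721/(4π·63.2) = 9.721×10^-5 K/W
  R_vermiculite board = (1/0.660 − 1/0.966)/(4πk) = 0.4800/(4π·0.0682) = 0.5600 K/W
  R_conv,out = 1/(4πr²h) = 1/(4π·0.966²·16.4) = 0.005200 K/W
ΣR = 0.5653 K/W
ΔT = Q·ΣR = 426 × 0.5653 = 240.8 K
Heat flows outward, so T_out = T_in − ΔT = 271 − 240.8 = 30.2 °C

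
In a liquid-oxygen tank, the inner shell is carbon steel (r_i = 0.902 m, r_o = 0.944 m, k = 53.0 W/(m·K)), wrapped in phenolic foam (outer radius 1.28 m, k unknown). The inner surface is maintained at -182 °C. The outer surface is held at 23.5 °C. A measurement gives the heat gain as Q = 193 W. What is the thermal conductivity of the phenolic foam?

k = 0.0208 W/m·K

ΣR = ΔT/Q = |-182 − 23.5|/193 = 1.065 K/W
Known resistances:
  R_carbon steel = (1/0.902 − 1/0.944)/(4πk) = 0.04933/(4π·53.0) = 7.406×10^-5 K/W
R_phenolic foam = ΣR − ΣR_known = 1.065 − 7.406×10^-5 = 1.065 K/W
(1/r₁−1/r₂)/(4πk) = 1.065 ⇒ k = 0.2781/(4π·1.065) = 0.0208 W/m·K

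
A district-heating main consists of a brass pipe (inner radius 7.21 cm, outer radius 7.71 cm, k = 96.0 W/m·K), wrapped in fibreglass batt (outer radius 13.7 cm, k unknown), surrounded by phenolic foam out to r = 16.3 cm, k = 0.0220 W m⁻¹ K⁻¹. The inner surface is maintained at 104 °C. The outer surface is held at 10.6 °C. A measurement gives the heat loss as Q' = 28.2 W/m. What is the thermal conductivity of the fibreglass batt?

ΣR = ΔT/Q' = |104 − 10.6|/28.2 = 3.312 m·K/W
Known resistances:
  R'_brass = ln(0.0771/0.0721)/(2πk) = 0.06705/(2π·96.0) = 1.112×10^-4 m·K/W
  R'_phenolic foam = ln(0.163/0.137)/(2πk) = 0.1738/(2π·0.0220) = 1.257 m·K/W
R_fibreglass batt = ΣR − ΣR_known = 3.312 − 1.257 = 2.055 m·K/W
ln(r₂/r₁)/(2πk) = 2.055 ⇒ k = 0.5749/(2π·2.055) = 0.0445 W/m·K

k = 0.0445 W/m·K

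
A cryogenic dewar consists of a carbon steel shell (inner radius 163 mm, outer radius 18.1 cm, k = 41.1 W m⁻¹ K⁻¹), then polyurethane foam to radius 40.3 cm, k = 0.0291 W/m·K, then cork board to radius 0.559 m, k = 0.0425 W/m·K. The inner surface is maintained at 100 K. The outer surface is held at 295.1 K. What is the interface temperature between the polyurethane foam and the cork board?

Series thermal resistances, inner to outer:
  R_carbon steel = (1/0.163 − 1/0.181)/(4πk) = 0.6101/(4π·41.1) = 0.001181 K/W
  R_polyurethane foam = (1/0.181 − 1/0.403)/(4πk) = 3.043/(4π·0.0291) = 8.323 K/W
  R_cork board = (1/0.403 − 1/0.559)/(4πk) = 0.6925/(4π·0.0425) = 1.297 K/W
ΣR = 0.001181 + 8.323 + 1.297 = 9.621 K/W
Q = ΔT/ΣR = (100 K − 295.1 K)/9.621 = -20.28 W
From the inner boundary to the polyurethane foam/cork board interface, ΣR_partial = 8.324 K/W.
T_interface = T_in − Q·ΣR_partial = 100 K − (-20.28)(8.324) = 268.8 K

T = 268.8 K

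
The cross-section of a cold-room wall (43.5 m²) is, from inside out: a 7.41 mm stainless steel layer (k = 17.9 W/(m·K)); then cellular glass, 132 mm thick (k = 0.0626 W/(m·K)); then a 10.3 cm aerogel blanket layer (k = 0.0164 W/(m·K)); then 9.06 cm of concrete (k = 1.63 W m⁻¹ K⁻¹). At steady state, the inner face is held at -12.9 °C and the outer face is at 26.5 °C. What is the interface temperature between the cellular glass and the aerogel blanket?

T = -3.06 °C

Treat each layer as a resistance in series:
  R_stainless steel = L/(kA) = 0.00741/(17.9·43.5) = 9.516×10^-6 K/W
  R_cellular glass = L/(kA) = 0.132/(0.0626·43.5) = 0.04847 K/W
  R_aerogel blanket = L/(kA) = 0.103/(0.0164·43.5) = 0.1444 K/W
  R_concrete = L/(kA) = 0.0906/(1.63·43.5) = 0.001278 K/W
ΣR = 9.516×10^-6 + 0.04847 + 0.1444 + 0.001278 = 0.1942 K/W
Q = ΔT/ΣR = (-12.9 °C − 26.5 °C)/0.1942 = -202.9 W
From the inner boundary to the cellular glass/aerogel blanket interface, ΣR_partial = 0.04848 K/W.
T_interface = T_in − Q·ΣR_partial = -12.9 °C − (-202.9)(0.04848) = -3.06 °C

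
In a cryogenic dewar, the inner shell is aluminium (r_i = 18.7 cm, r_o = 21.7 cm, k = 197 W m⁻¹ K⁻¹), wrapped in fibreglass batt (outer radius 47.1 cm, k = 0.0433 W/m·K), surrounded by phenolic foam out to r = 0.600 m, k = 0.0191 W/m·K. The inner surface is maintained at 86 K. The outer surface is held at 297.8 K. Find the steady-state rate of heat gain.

Series thermal resistances, inner to outer:
  R_aluminium = (1/0.187 − 1/0.217)/(4πk) = 0.7393/(4π·197) = 2.986×10^-4 K/W
  R_fibreglass batt = (1/0.217 − 1/0.471)/(4πk) = 2.485/(4π·0.0433) = 4.567 K/W
  R_phenolic foam = (1/0.471 − 1/0.600)/(4πk) = 0.4565/(4π·0.0191) = 1.902 K/W
ΣR = 2.986×10^-4 + 4.567 + 1.902 = 6.469 K/W
Q = ΔT/ΣR = (86 K − 297.8 K)/6.469 = -32.7 W
(Negative Q ⇒ heat flows inward; heat gain = 32.7 W.)

Q = 32.7 W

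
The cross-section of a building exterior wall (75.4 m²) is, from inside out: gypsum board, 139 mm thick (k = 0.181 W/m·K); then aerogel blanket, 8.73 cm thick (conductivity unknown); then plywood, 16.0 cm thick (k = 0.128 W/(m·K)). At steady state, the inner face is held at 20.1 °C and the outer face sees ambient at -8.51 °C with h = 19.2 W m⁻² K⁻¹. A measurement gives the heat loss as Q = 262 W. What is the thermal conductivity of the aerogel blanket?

k = 0.0142 W/m·K

ΣR = ΔT/Q = |20.1 − -8.51|/262 = 0.1092 K/W
Known resistances:
  R_gypsum board = L/(kA) = 0.139/(0.181·75.4) = 0.01019 K/W
  R_plywood = L/(kA) = 0.160/(0.128·75.4) = 0.01658 K/W
  R_conv,out = 1/(hA) = 1/(19.2·75.4) = 6.908×10^-4 K/W
R_aerogel blanket = ΣR − ΣR_known = 0.1092 − 0.02746 = 0.08174 K/W
L/(kA) = 0.08174 ⇒ k = 0.0873/(0.08174·75.4) = 0.0142 W/m·K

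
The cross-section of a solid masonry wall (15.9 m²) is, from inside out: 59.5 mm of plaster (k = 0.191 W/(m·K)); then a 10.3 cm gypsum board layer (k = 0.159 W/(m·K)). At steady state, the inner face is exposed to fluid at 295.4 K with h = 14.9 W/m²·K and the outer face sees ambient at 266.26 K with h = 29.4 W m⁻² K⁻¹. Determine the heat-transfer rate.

Q = 437 W

Treat each layer as a resistance in series:
  R_conv,in = 1/(hA) = 1/(14.9·15.9) = 0.004221 K/W
  R_plaster = L/(kA) = 0.0595/(0.191·15.9) = 0.01959 K/W
  R_gypsum board = L/(kA) = 0.103/(0.159·15.9) = 0.04074 K/W
  R_conv,out = 1/(hA) = 1/(29.4·15.9) = 0.002139 K/W
ΣR = 0.004221 + 0.01959 + 0.04074 + 0.002139 = 0.06669 K/W
Q = ΔT/ΣR = (295.4 K − 266.26 K)/0.06669 = 437 W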